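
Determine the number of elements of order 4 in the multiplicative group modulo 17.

2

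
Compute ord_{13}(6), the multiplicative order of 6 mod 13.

12

Since 6 ∈ (Z/13Z)^×, its order divides φ(13) = 13 − 1 = 12 = 2^2 · 3.
Divisors of 12: 1, 2, 3, 4, 6, 12.
Check 6^d mod 13 for each divisor in increasing order:
6^1 ≡ 6 (mod 13)
6^2 ≡ 10 (mod 13)
6^3 ≡ 8 (mod 13)
6^4 ≡ 9 (mod 13)
6^6 ≡ 12 (mod 13)
6^12 ≡ 1 (mod 13) ✓
So ord_13(6) = 12.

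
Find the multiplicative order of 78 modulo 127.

The order of 78 must divide φ(127) = 127 − 1 = 126 = 2 · 3^2 · 7.
Divisors of 126: 1, 2, 3, 6, 7, 9, 14, 18, 21, 42, 63, 126.
Test each divisor d:
78^1 ≡ 78
78^2 ≡ 115
78^3 ≡ 80
78^6 ≡ 50
78^7 ≡ 90
78^9 ≡ 63
78^14 ≡ 99
78^18 ≡ 32
78^21 ≡ 20
78^42 ≡ 19
78^63 ≡ 126
78^126 ≡ 1
So ord_127(78) = 126.

126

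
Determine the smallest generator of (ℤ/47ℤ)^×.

5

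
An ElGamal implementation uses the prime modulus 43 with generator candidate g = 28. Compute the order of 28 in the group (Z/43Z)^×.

The order of 28 must divide φ(43) = 43 − 1 = 42 = 2 · 3 · 7.
Divisors of 42: 1, 2, 3, 6, 7, 14, 21, 42.
Test each divisor d:
28^1 ≡ 28 (mod 43)
28^2 ≡ 10 (mod 43)
28^3 ≡ 22 (mod 43)
28^6 ≡ 11 (mod 43)
28^7 ≡ 7 (mod 43)
28^14 ≡ 6 (mod 43)
28^21 ≡ 42 (mod 43)
28^42 ≡ 1 (mod 43) ✓
The smallest such exponent is 42, so the order of 28 is 42.

42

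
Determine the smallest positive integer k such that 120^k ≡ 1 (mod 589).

90

The order of 120 must divide φ(589) = φ(19·31) = (19−1)·(31−1) = 18·30 = 540 = 2^2 · 3^3 · 5.
Divisors of 540: 1, 2, 3, 4, 5, 6, 9, 10, 12, 15, 18, 20, 27, 30, 36, 45, 54, 60, 90, 108, 135, 180, 270, 540.
Compute 120^d (mod 589) for the divisors d until we hit 1:
120^1 ≡ 120 (mod 589)
120^2 ≡ 264 (mod 589)
120^3 ≡ 463 (mod 589)
120^4 ≡ 194 (mod 589)
120^5 ≡ 309 (mod 589)
120^6 ≡ 562 (mod 589)
120^9 ≡ 457 (mod 589)
120^10 ≡ 63 (mod 589)
120^12 ≡ 140 (mod 589)
120^15 ≡ 30 (mod 589)
120^18 ≡ 343 (mod 589)
120^20 ≡ 435 (mod 589)
120^27 ≡ 77 (mod 589)
120^30 ≡ 311 (mod 589)
120^36 ≡ 438 (mod 589)
120^45 ≡ 495 (mod 589)
120^54 ≡ 39 (mod 589)
120^60 ≡ 125 (mod 589)
120^90 ≡ 1 (mod 589) ✓
Therefore the multiplicative order of 120 modulo 589 is 90.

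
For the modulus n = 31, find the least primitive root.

3

φ(31) = 31 − 1 = 30 = 2 · 3 · 5.
Test candidates g = 2, 3, … against the prime factors q ∈ {2, 3, 5} of φ(31): g is a generator iff g^(30/q) ≢ 1 for every such q.
g = 2: 2^15 ≡ 1 — hits 1, so not a primitive root.
g = 3: 3^15 ≡ 30; 3^10 ≡ 25; 3^6 ≡ 16 — none is 1, so 3 is a primitive root.
So 3 is the smallest generator of (Z/31Z)^×.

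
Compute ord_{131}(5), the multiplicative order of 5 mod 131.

65

By Lagrange's theorem, ord_131(5) divides φ(131) = 131 − 1 = 130 = 2 · 5 · 13.
Divisors of 130: 1, 2, 5, 10, 13, 26, 65, 130.
Evaluate successive powers at the divisors of 130:
5^1 ≡ 5
5^2 ≡ 25
5^5 ≡ 112
5^10 ≡ 99
5^13 ≡ 61
5^26 ≡ 53
5^65 ≡ 1
The smallest such exponent is 65, so the order of 5 is 65.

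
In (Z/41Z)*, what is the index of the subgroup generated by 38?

5

By Lagrange's theorem, ord_41(38) divides φ(41) = 41 − 1 = 40 = 2^3 · 5.
Divisors of 40: 1, 2, 4, 5, 8, 10, 20, 40.
Test each divisor d:
38^1 ≡ 38 (mod 41)
38^2 ≡ 9 (mod 41)
38^4 ≡ 40 (mod 41)
38^5 ≡ 3 (mod 41)
38^8 ≡ 1 (mod 41) ✓
Thus |⟨38⟩| = ord(38) = 8.
[(Z/41Z)^× : ⟨38⟩] = 40/8 = 5.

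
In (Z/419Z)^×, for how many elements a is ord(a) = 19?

φ(419) = 419 − 1 = 418 = 2 · 11 · 19.
In a cyclic group of order 418, there are φ(d) elements of order d for each divisor d of 418, and zero for non-divisors.
19 | 418, and φ(19) = 19 − 1 = 18.

18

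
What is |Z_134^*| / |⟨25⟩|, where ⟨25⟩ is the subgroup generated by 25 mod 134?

Since 25 ∈ (Z/134Z)^×, its order divides φ(134) = φ(2)·φ(67) = 1·66 = 66 = 2 · 3 · 11.
Divisors of 66: 1, 2, 3, 6, 11, 22, 33, 66.
Evaluate successive powers at the divisors of 66:
25^1 ≡ 25 (mod 134)
25^2 ≡ 89 (mod 134)
25^3 ≡ 81 (mod 134)
25^6 ≡ 129 (mod 134)
25^11 ≡ 1 (mod 134) ✓
The order of 25 is 11, so the subgroup it generates has 11 elements.
The index is φ(134) / ord(25) = 66 / 11 = 6.

6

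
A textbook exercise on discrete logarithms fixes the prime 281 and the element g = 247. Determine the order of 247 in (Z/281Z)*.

28

By Lagrange's theorem, ord_281(247) divides φ(281) = 281 − 1 = 280 = 2^3 · 5 · 7.
Divisors of 280: 1, 2, 4, 5, 7, 8, 10, 14, 20, 28, 35, 40, 56, 70, 140, 280.
Test each divisor d:
247^1 ≡ 247 (mod 281)
247^2 ≡ 32 (mod 281)
247^4 ≡ 181 (mod 281)
247^5 ≡ 28 (mod 281)
247^7 ≡ 53 (mod 281)
247^8 ≡ 165 (mod 281)
247^10 ≡ 222 (mod 281)
247^14 ≡ 280 (mod 281)
247^20 ≡ 109 (mod 281)
247^28 ≡ 1 (mod 281) ✓
Therefore the multiplicative order of 247 modulo 281 is 28.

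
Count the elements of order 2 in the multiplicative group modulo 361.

1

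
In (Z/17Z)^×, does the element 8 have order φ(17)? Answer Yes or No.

φ(17) = 17 − 1 = 16 = 2^4.
8 is a primitive root mod 17 iff 8^(φ(17)/q) ≢ 1 for every prime q | φ(17), i.e. q ∈ {2}.
8^8 ≡ 1 (mod 17)  [q = 2: ≡ 1 ✗]
Since 8^8 ≡ 1, the order of 8 divides 8 < 16, so 8 is not a primitive root.

No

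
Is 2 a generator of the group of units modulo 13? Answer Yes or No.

Yes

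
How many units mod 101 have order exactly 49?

φ(101) = 101 − 1 = 100 = 2^2 · 5^2.
(Z/101Z)^× is cyclic (|G| = 100); a cyclic group of order m has exactly φ(d) elements of each order d | m, and none otherwise.
Since 49 ∤ 100, the count is 0.

0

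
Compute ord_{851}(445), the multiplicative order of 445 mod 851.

11

Since 445 ∈ (Z/851Z)^×, its order divides φ(851) = φ(23·37) = (23−1)·(37−1) = 22·36 = 792 = 2^3 · 3^2 · 11.
Divisors of 792: 1, 2, 3, 4, 6, 8, 9, 11, 12, 18, 22, 24, 33, 36, 44, 66, 72, 88, 99, 132, 198, 264, 396, 792.
Evaluate successive powers at the divisors of 792:
445^1 ≡ 445 (mod 851)
445^2 ≡ 593 (mod 851)
445^3 ≡ 75 (mod 851)
445^4 ≡ 186 (mod 851)
445^6 ≡ 519 (mod 851)
445^8 ≡ 556 (mod 851)
445^9 ≡ 630 (mod 851)
445^11 ≡ 1 (mod 851) ✓
The smallest such exponent is 11, so the order of 445 is 11.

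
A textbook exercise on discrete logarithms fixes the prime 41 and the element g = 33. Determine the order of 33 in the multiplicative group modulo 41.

Since 33 ∈ (Z/41Z)^×, its order divides φ(41) = 41 − 1 = 40 = 2^3 · 5.
Divisors of 40: 1, 2, 4, 5, 8, 10, 20, 40.
Check 33^d mod 41 for each divisor in increasing order:
33^1 ≡ 33 (mod 41)
33^2 ≡ 23 (mod 41)
33^4 ≡ 37 (mod 41)
33^5 ≡ 32 (mod 41)
33^8 ≡ 16 (mod 41)
33^10 ≡ 40 (mod 41)
33^20 ≡ 1 (mod 41) ✓
Hence ord(33) = 20.

20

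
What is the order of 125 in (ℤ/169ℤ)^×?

The order of 125 must divide φ(169) = φ(13^2) = 13·(13−1) = 156 = 2^2 · 3 · 13.
Divisors of 156: 1, 2, 3, 4, 6, 12, 13, 26, 39, 52, 78, 156.
Compute 125^d (mod 169) for the divisors d until we hit 1:
125^1 ≡ 125
125^2 ≡ 77
125^3 ≡ 161
125^4 ≡ 14
125^6 ≡ 64
125^12 ≡ 40
125^13 ≡ 99
125^26 ≡ 168
125^39 ≡ 70
125^52 ≡ 1
So ord_169(125) = 52.

52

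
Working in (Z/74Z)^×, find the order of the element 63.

The order of 63 must divide φ(74) = φ(2)·φ(37) = 1·36 = 36 = 2^2 · 3^2.
Divisors of 36: 1, 2, 3, 4, 6, 9, 12, 18, 36.
Test each divisor d:
63^1 ≡ 63
63^2 ≡ 47
63^3 ≡ 1
So ord_74(63) = 3.

3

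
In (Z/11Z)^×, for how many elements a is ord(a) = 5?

φ(11) = 11 − 1 = 10 = 2 · 5.
(Z/11Z)^× is cyclic (|G| = 10); a cyclic group of order m has exactly φ(d) elements of each order d | m, and none otherwise.
5 | 10, and φ(5) = 5 − 1 = 4.

4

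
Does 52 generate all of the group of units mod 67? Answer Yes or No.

No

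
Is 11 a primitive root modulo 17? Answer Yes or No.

Yes

φ(17) = 17 − 1 = 16 = 2^4.
It suffices to check that the order of 11 is not a proper divisor of 16: compute 11^(16/q) for q ∈ {2}.
11^8 ≡ 16 (mod 17)  [q = 2: ≢ 1 ✓]
None equal 1, so ord_17(11) = 16: 11 is a primitive root.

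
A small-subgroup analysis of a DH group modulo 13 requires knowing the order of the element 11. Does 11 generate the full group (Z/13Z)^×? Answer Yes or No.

φ(13) = 13 − 1 = 12 = 2^2 · 3.
11 is a primitive root mod 13 iff 11^(φ(13)/q) ≢ 1 for every prime q | φ(13), i.e. q ∈ {2, 3}.
11^6 ≡ 12 (mod 13)  [q = 2: ≢ 1 ✓]
11^4 ≡ 3 (mod 13)  [q = 3: ≢ 1 ✓]
None equal 1, so ord_13(11) = 12: 11 is a primitive root.

Yes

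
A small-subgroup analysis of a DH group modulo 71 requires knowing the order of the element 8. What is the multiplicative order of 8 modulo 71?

35

By Lagrange's theorem, ord_71(8) divides φ(71) = 71 − 1 = 70 = 2 · 5 · 7.
Divisors of 70: 1, 2, 5, 7, 10, 14, 35, 70.
Compute 8^d (mod 71) for the divisors d until we hit 1:
8^1 ≡ 8 (mod 71)
8^2 ≡ 64 (mod 71)
8^5 ≡ 37 (mod 71)
8^7 ≡ 25 (mod 71)
8^10 ≡ 20 (mod 71)
8^14 ≡ 57 (mod 71)
8^35 ≡ 1 (mod 71) ✓
The smallest such exponent is 35, so the order of 8 is 35.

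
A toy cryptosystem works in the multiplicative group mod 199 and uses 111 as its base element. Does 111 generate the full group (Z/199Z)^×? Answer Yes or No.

No

φ(199) = 199 − 1 = 198 = 2 · 3^2 · 11.
It suffices to check that the order of 111 is not a proper divisor of 198: compute 111^(198/q) for q ∈ {2, 3, 11}.
111^99 ≡ 1 (mod 199)  [q = 2: ≡ 1 ✗]
111^66 ≡ 1 (mod 199)  [q = 3: ≡ 1 ✗]
111^18 ≡ 125 (mod 199)  [q = 11: ≢ 1 ✓]
Since 111^99 ≡ 1, the order of 111 divides 99 < 198, so 111 is not a primitive root.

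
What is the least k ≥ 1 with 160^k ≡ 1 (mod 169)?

78

ord(160) | φ(169) = φ(13^2) = 13·(13−1) = 156 = 2^2 · 3 · 13.
Divisors of 156: 1, 2, 3, 4, 6, 12, 13, 26, 39, 52, 78, 156.
Test each divisor d:
160^1 ≡ 160 (mod 169)
160^2 ≡ 81 (mod 169)
160^3 ≡ 116 (mod 169)
160^4 ≡ 139 (mod 169)
160^6 ≡ 105 (mod 169)
160^12 ≡ 40 (mod 169)
160^13 ≡ 147 (mod 169)
160^26 ≡ 146 (mod 169)
160^39 ≡ 168 (mod 169)
160^52 ≡ 22 (mod 169)
160^78 ≡ 1 (mod 169) ✓
Hence ord(160) = 78.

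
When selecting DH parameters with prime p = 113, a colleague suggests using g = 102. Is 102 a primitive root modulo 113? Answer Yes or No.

φ(113) = 113 − 1 = 112 = 2^4 · 7.
102 is a primitive root mod 113 iff 102^(φ(113)/q) ≢ 1 for every prime q | φ(113), i.e. q ∈ {2, 7}.
102^56 ≡ 1 (mod 113)  [q = 2: ≡ 1 ✗]
102^16 ≡ 106 (mod 113)  [q = 7: ≢ 1 ✓]
The check at q = 2 fails, so 102 generates a proper subgroup.

No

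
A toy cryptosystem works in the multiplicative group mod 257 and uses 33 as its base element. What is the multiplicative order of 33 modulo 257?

By Lagrange's theorem, ord_257(33) divides φ(257) = 257 − 1 = 256 = 2^8.
Divisors of 256: 1, 2, 4, 8, 16, 32, 64, 128, 256.
Compute 33^d (mod 257) for the divisors d until we hit 1:
33^1 ≡ 33
33^2 ≡ 61
33^4 ≡ 123
33^8 ≡ 223
33^16 ≡ 128
33^32 ≡ 193
33^64 ≡ 241
33^128 ≡ 256
33^256 ≡ 1
Therefore the multiplicative order of 33 modulo 257 is 256.

256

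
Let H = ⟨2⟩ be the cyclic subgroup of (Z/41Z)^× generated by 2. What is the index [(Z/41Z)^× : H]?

Since 2 ∈ (Z/41Z)^×, its order divides φ(41) = 41 − 1 = 40 = 2^3 · 5.
Divisors of 40: 1, 2, 4, 5, 8, 10, 20, 40.
Evaluate successive powers at the divisors of 40:
2^1 ≡ 2 (mod 41)
2^2 ≡ 4 (mod 41)
2^4 ≡ 16 (mod 41)
2^5 ≡ 32 (mod 41)
2^8 ≡ 10 (mod 41)
2^10 ≡ 40 (mod 41)
2^20 ≡ 1 (mod 41) ✓
Thus |⟨2⟩| = ord(2) = 20.
[(Z/41Z)^× : ⟨2⟩] = 40/20 = 2.

2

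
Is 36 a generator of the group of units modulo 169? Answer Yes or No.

No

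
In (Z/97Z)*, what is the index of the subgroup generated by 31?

ord(31) | φ(97) = 97 − 1 = 96 = 2^5 · 3.
Divisors of 96: 1, 2, 3, 4, 6, 8, 12, 16, 24, 32, 48, 96.
Check 31^d mod 97 for each divisor in increasing order:
31^1 ≡ 31 (mod 97)
31^2 ≡ 88 (mod 97)
31^3 ≡ 12 (mod 97)
31^4 ≡ 81 (mod 97)
31^6 ≡ 47 (mod 97)
31^8 ≡ 62 (mod 97)
31^12 ≡ 75 (mod 97)
31^16 ≡ 61 (mod 97)
31^24 ≡ 96 (mod 97)
31^32 ≡ 35 (mod 97)
31^48 ≡ 1 (mod 97) ✓
The order of 31 is 48, so the subgroup it generates has 48 elements.
The index is φ(97) / ord(31) = 96 / 48 = 2.

2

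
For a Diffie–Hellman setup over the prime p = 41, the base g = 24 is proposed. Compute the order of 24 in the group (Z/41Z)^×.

40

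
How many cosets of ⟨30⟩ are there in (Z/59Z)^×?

By Lagrange's theorem, ord_59(30) divides φ(59) = 59 − 1 = 58 = 2 · 29.
Divisors of 58: 1, 2, 29, 58.
Test each divisor d:
30^1 ≡ 30 (mod 59)
30^2 ≡ 15 (mod 59)
30^29 ≡ 58 (mod 59)
30^58 ≡ 1 (mod 59) ✓
So ord_59(30) = 58, hence |⟨30⟩| = 58.
Index = |(Z/59Z)^×| / |⟨30⟩| = 58 / 58 = 1.

1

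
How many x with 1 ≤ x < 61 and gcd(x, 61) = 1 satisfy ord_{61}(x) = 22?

φ(61) = 61 − 1 = 60 = 2^2 · 3 · 5.
(Z/61Z)^× is cyclic (|G| = 60); a cyclic group of order m has exactly φ(d) elements of each order d | m, and none otherwise.
Since 22 ∤ 60, the count is 0.

0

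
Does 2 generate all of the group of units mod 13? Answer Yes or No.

φ(13) = 13 − 1 = 12 = 2^2 · 3.
Test 2^(12/q) mod 13 for each prime factor q of 12:
2^6 ≡ 12 (mod 13)  [q = 2: ≢ 1 ✓]
2^4 ≡ 3 (mod 13)  [q = 3: ≢ 1 ✓]
Every test exponent gives a nontrivial residue, hence 2 generates the full group.

Yes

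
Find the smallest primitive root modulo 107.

φ(107) = 107 − 1 = 106 = 2 · 53.
g is a primitive root iff g^(106/q) ≢ 1 (mod 107) for each prime q ∈ {2, 53}.
g = 2: 2^53 ≡ 106; 2^2 ≡ 4 — none is 1, so 2 is a primitive root.
So 2 is the smallest generator of (Z/107Z)^×.

2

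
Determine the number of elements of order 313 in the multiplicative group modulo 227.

0

φ(227) = 227 − 1 = 226 = 2 · 113.
In a cyclic group of order 226, there are φ(d) elements of order d for each divisor d of 226, and zero for non-divisors.
Since 313 ∤ 226, the count is 0.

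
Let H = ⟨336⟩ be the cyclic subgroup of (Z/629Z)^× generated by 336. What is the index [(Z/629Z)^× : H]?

By Lagrange's theorem, ord_629(336) divides φ(629) = φ(17·37) = (17−1)·(37−1) = 16·36 = 576 = 2^6 · 3^2.
Divisors of 576: 1, 2, 3, 4, 6, 8, 9, 12, 16, 18, 24, 32, 36, 48, 64, 72, 96, 144, 192, 288, 576.
Check 336^d mod 629 for each divisor in increasing order:
336^1 ≡ 336 (mod 629)
336^2 ≡ 305 (mod 629)
336^3 ≡ 582 (mod 629)
336^4 ≡ 562 (mod 629)
336^6 ≡ 322 (mod 629)
336^8 ≡ 86 (mod 629)
336^9 ≡ 591 (mod 629)
336^12 ≡ 528 (mod 629)
336^16 ≡ 477 (mod 629)
336^18 ≡ 186 (mod 629)
336^24 ≡ 137 (mod 629)
336^32 ≡ 460 (mod 629)
336^36 ≡ 1 (mod 629) ✓
So ord_629(336) = 36, hence |⟨336⟩| = 36.
[(Z/629Z)^× : ⟨336⟩] = 576/36 = 16.

16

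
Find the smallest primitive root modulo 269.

φ(269) = 269 − 1 = 268 = 2^2 · 67.
Test candidates g = 2, 3, … against the prime factors q ∈ {2, 67} of φ(269): g is a generator iff g^(268/q) ≢ 1 for every such q.
g = 2: 2^134 ≡ 268; 2^4 ≡ 16 — none is 1, so 2 is a primitive root.
So 2 is the smallest generator of (Z/269Z)^×.

2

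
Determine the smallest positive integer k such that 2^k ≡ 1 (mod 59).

The order of 2 must divide φ(59) = 59 − 1 = 58 = 2 · 29.
Divisors of 58: 1, 2, 29, 58.
Evaluate successive powers at the divisors of 58:
2^1 ≡ 2 (mod 59)
2^2 ≡ 4 (mod 59)
2^29 ≡ 58 (mod 59)
2^58 ≡ 1 (mod 59) ✓
So ord_59(2) = 58.

58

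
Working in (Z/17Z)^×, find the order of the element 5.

16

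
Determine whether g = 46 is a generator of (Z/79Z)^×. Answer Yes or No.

φ(79) = 79 − 1 = 78 = 2 · 3 · 13.
It suffices to check that the order of 46 is not a proper divisor of 78: compute 46^(78/q) for q ∈ {2, 3, 13}.
46^39 ≡ 1 (mod 79)  [q = 2: ≡ 1 ✗]
46^26 ≡ 1 (mod 79)  [q = 3: ≡ 1 ✗]
46^6 ≡ 64 (mod 79)  [q = 13: ≢ 1 ✓]
The check at q = 2 fails, so 46 generates a proper subgroup.

No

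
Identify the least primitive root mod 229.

φ(229) = 229 − 1 = 228 = 2^2 · 3 · 19.
g is a primitive root iff g^(228/q) ≢ 1 (mod 229) for each prime q ∈ {2, 3, 19}.
g = 2: 2^114 ≡ 228; 2^76 ≡ 1 — hits 1, so not a primitive root.
g = 3: 3^114 ≡ 1 — hits 1, so not a primitive root.
g = 4: 4^114 ≡ 1 — hits 1, so not a primitive root.
g = 5: 5^114 ≡ 1 — hits 1, so not a primitive root.
g = 6: 6^114 ≡ 228; 6^76 ≡ 134; 6^12 ≡ 165 — none is 1, so 6 is a primitive root.
So 6 is the smallest generator of (Z/229Z)^×.

6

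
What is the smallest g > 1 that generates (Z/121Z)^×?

2

φ(121) = φ(11^2) = 11·(11−1) = 110 = 2 · 5 · 11.
Test candidates g = 2, 3, … against the prime factors q ∈ {2, 5, 11} of φ(121): g is a generator iff g^(110/q) ≢ 1 for every such q.
g = 2: 2^55 ≡ 120; 2^22 ≡ 81; 2^10 ≡ 56 — none is 1, so 2 is a primitive root.
The smallest primitive root modulo 121 is 2.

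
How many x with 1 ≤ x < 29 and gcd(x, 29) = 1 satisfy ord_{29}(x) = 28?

φ(29) = 29 − 1 = 28 = 2^2 · 7.
Since (Z/29Z)^× is cyclic of order 28, the number of elements of order d is φ(d) when d | 28 and 0 otherwise.
28 = 2^2 · 7 divides 28, and φ(28) = 12.

12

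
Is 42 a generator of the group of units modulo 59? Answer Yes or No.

Yes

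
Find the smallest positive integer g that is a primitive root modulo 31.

φ(31) = 31 − 1 = 30 = 2 · 3 · 5.
g is a primitive root iff g^(30/q) ≢ 1 (mod 31) for each prime q ∈ {2, 3, 5}.
g = 2: 2^15 ≡ 1 — hits 1, so not a primitive root.
g = 3: 3^15 ≡ 30; 3^10 ≡ 25; 3^6 ≡ 16 — none is 1, so 3 is a primitive root.
So 3 is the smallest generator of (Z/31Z)^×.

3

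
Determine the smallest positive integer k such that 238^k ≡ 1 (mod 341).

30

ord(238) | φ(341) = φ(11·31) = (11−1)·(31−1) = 10·30 = 300 = 2^2 · 3 · 5^2.
Divisors of 300: 1, 2, 3, 4, 5, 6, 10, 12, 15, 20, 25, 30, 50, 60, 75, 100, 150, 300.
Evaluate successive powers at the divisors of 300:
238^1 ≡ 238
238^2 ≡ 38
238^3 ≡ 178
238^4 ≡ 80
238^5 ≡ 285
238^6 ≡ 312
238^10 ≡ 67
238^12 ≡ 159
238^15 ≡ 340
238^20 ≡ 56
238^25 ≡ 274
238^30 ≡ 1
So ord_341(238) = 30.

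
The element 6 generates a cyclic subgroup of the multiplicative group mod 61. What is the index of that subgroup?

1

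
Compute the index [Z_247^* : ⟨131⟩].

ord(131) | φ(247) = φ(13·19) = (13−1)·(19−1) = 12·18 = 216 = 2^3 · 3^3.
Divisors of 216: 1, 2, 3, 4, 6, 8, 9, 12, 18, 24, 27, 36, 54, 72, 108, 216.
Check 131^d mod 247 for each divisor in increasing order:
131^1 ≡ 131
131^2 ≡ 118
131^3 ≡ 144
131^4 ≡ 92
131^6 ≡ 235
131^8 ≡ 66
131^9 ≡ 1
The order of 131 is 9, so the subgroup it generates has 9 elements.
The index is φ(247) / ord(131) = 216 / 9 = 24.

24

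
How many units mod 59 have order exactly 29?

28

φ(59) = 59 − 1 = 58 = 2 · 29.
Since (Z/59Z)^× is cyclic of order 58, the number of elements of order d is φ(d) when d | 58 and 0 otherwise.
29 | 58, and φ(29) = 29 − 1 = 28.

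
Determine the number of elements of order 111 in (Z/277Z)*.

0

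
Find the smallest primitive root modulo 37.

2

φ(37) = 37 − 1 = 36 = 2^2 · 3^2.
Test candidates g = 2, 3, … against the prime factors q ∈ {2, 3} of φ(37): g is a generator iff g^(36/q) ≢ 1 for every such q.
g = 2: 2^18 ≡ 36; 2^12 ≡ 26 — none is 1, so 2 is a primitive root.
Hence the least primitive root of 37 is 2.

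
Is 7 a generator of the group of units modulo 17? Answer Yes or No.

φ(17) = 17 − 1 = 16 = 2^4.
It suffices to check that the order of 7 is not a proper divisor of 16: compute 7^(16/q) for q ∈ {2}.
7^8 ≡ 16 (mod 17)  [q = 2: ≢ 1 ✓]
All checks pass, so 7 has order 16 and is a primitive root modulo 17.

Yes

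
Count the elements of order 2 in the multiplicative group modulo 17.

1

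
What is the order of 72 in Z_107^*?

106

ord(72) | φ(107) = 107 − 1 = 106 = 2 · 53.
Divisors of 106: 1, 2, 53, 106.
Compute 72^d (mod 107) for the divisors d until we hit 1:
72^1 ≡ 72 (mod 107)
72^2 ≡ 48 (mod 107)
72^53 ≡ 106 (mod 107)
72^106 ≡ 1 (mod 107) ✓
So ord_107(72) = 106.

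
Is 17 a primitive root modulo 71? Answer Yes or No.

No

φ(71) = 71 − 1 = 70 = 2 · 5 · 7.
17 is a primitive root mod 71 iff 17^(φ(71)/q) ≢ 1 for every prime q | φ(71), i.e. q ∈ {2, 5, 7}.
17^35 ≡ 70 (mod 71)  [q = 2: ≢ 1 ✓]
17^14 ≡ 25 (mod 71)  [q = 5: ≢ 1 ✓]
17^10 ≡ 1 (mod 71)  [q = 7: ≡ 1 ✗]
Since 17^10 ≡ 1, the order of 17 divides 10 < 70, so 17 is not a primitive root.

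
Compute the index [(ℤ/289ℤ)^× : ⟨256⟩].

ord(256) | φ(289) = φ(17^2) = 17·(17−1) = 272 = 2^4 · 17.
Divisors of 272: 1, 2, 4, 8, 16, 17, 34, 68, 136, 272.
Check 256^d mod 289 for each divisor in increasing order:
256^1 ≡ 256 (mod 289)
256^2 ≡ 222 (mod 289)
256^4 ≡ 154 (mod 289)
256^8 ≡ 18 (mod 289)
256^16 ≡ 35 (mod 289)
256^17 ≡ 1 (mod 289) ✓
The order of 256 is 17, so the subgroup it generates has 17 elements.
Index = |(Z/289Z)^×| / |⟨256⟩| = 272 / 17 = 16.

16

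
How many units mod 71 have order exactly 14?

6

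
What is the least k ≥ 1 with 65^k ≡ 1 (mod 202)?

10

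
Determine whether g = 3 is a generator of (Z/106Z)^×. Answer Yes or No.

Yes

φ(106) = φ(2)·φ(53) = 1·52 = 52 = 2^2 · 13.
3 is a primitive root mod 106 iff 3^(φ(106)/q) ≢ 1 for every prime q | φ(106), i.e. q ∈ {2, 13}.
3^26 ≡ 105 (mod 106)  [q = 2: ≢ 1 ✓]
3^4 ≡ 81 (mod 106)  [q = 13: ≢ 1 ✓]
None equal 1, so ord_106(3) = 52: 3 is a primitive root.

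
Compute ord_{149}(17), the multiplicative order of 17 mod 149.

37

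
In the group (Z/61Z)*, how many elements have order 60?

φ(61) = 61 − 1 = 60 = 2^2 · 3 · 5.
(Z/61Z)^× is cyclic (|G| = 60); a cyclic group of order m has exactly φ(d) elements of each order d | m, and none otherwise.
60 = 2^2 · 3 · 5 divides 60, and φ(60) = 16.

16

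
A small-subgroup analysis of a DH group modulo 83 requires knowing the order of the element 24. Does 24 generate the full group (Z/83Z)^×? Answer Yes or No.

φ(83) = 83 − 1 = 82 = 2 · 41.
24 is a primitive root mod 83 iff 24^(φ(83)/q) ≢ 1 for every prime q | φ(83), i.e. q ∈ {2, 41}.
24^41 ≡ 82 (mod 83)  [q = 2: ≢ 1 ✓]
24^2 ≡ 78 (mod 83)  [q = 41: ≢ 1 ✓]
Every test exponent gives a nontrivial residue, hence 24 generates the full group.

Yes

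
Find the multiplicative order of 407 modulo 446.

Since 407 ∈ (Z/446Z)^×, its order divides φ(446) = φ(2)·φ(223) = 1·222 = 222 = 2 · 3 · 37.
Divisors of 222: 1, 2, 3, 6, 37, 74, 111, 222.
Test each divisor d:
407^1 ≡ 407
407^2 ≡ 183
407^3 ≡ 445
407^6 ≡ 1
So ord_446(407) = 6.

6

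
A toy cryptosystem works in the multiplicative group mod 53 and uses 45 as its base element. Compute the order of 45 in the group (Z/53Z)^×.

52

Since 45 ∈ (Z/53Z)^×, its order divides φ(53) = 53 − 1 = 52 = 2^2 · 13.
Divisors of 52: 1, 2, 4, 13, 26, 52.
Compute 45^d (mod 53) for the divisors d until we hit 1:
45^1 ≡ 45 (mod 53)
45^2 ≡ 11 (mod 53)
45^4 ≡ 15 (mod 53)
45^13 ≡ 30 (mod 53)
45^26 ≡ 52 (mod 53)
45^52 ≡ 1 (mod 53) ✓
Therefore the multiplicative order of 45 modulo 53 is 52.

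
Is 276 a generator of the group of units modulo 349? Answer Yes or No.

φ(349) = 349 − 1 = 348 = 2^2 · 3 · 29.
It suffices to check that the order of 276 is not a proper divisor of 348: compute 276^(348/q) for q ∈ {2, 3, 29}.
276^174 ≡ 1 (mod 349)  [q = 2: ≡ 1 ✗]
276^116 ≡ 122 (mod 349)  [q = 3: ≢ 1 ✓]
276^12 ≡ 249 (mod 349)  [q = 29: ≢ 1 ✓]
276^174 ≡ 1 shows ord(276) | 174, strictly less than φ(349); not a primitive root.

No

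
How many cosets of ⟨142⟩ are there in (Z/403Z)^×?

12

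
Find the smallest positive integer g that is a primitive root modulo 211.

2

φ(211) = 211 − 1 = 210 = 2 · 3 · 5 · 7.
g is a primitive root iff g^(210/q) ≢ 1 (mod 211) for each prime q ∈ {2, 3, 5, 7}.
g = 2: 2^105 ≡ 210; 2^70 ≡ 196; 2^42 ≡ 107; 2^30 ≡ 171 — none is 1, so 2 is a primitive root.
Hence the least primitive root of 211 is 2.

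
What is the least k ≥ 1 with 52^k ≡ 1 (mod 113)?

56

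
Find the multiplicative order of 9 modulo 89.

By Lagrange's theorem, ord_89(9) divides φ(89) = 89 − 1 = 88 = 2^3 · 11.
Divisors of 88: 1, 2, 4, 8, 11, 22, 44, 88.
Test each divisor d:
9^1 ≡ 9
9^2 ≡ 81
9^4 ≡ 64
9^8 ≡ 2
9^11 ≡ 34
9^22 ≡ 88
9^44 ≡ 1
So ord_89(9) = 44.

44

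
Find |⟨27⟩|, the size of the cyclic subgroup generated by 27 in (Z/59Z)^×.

The order of 27 must divide φ(59) = 59 − 1 = 58 = 2 · 29.
Divisors of 58: 1, 2, 29, 58.
Compute 27^d (mod 59) for the divisors d until we hit 1:
27^1 ≡ 27
27^2 ≡ 21
27^29 ≡ 1
The smallest such exponent is 29, so the order of 27 is 29.

29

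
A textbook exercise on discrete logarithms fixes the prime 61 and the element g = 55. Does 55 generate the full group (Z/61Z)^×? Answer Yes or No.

Yes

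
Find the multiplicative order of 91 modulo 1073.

252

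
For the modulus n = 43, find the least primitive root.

φ(43) = 43 − 1 = 42 = 2 · 3 · 7.
g is a primitive root iff g^(42/q) ≢ 1 (mod 43) for each prime q ∈ {2, 3, 7}.
g = 2: 2^21 ≡ 42; 2^14 ≡ 1 — hits 1, so not a primitive root.
g = 3: 3^21 ≡ 42; 3^14 ≡ 36; 3^6 ≡ 41 — none is 1, so 3 is a primitive root.
The smallest primitive root modulo 43 is 3.

3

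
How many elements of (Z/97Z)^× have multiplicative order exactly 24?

8

φ(97) = 97 − 1 = 96 = 2^5 · 3.
Since (Z/97Z)^× is cyclic of order 96, the number of elements of order d is φ(d) when d | 96 and 0 otherwise.
24 = 2^3 · 3 divides 96, and φ(24) = 8.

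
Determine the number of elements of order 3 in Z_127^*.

2

φ(127) = 127 − 1 = 126 = 2 · 3^2 · 7.
In a cyclic group of order 126, there are φ(d) elements of order d for each divisor d of 126, and zero for non-divisors.
3 | 126, and φ(3) = 3 − 1 = 2.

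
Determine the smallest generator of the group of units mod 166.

φ(166) = φ(2)·φ(83) = 1·82 = 82 = 2 · 41.
Test candidates g = 2, 3, … against the prime factors q ∈ {2, 41} of φ(166): g is a generator iff g^(82/q) ≢ 1 for every such q.
g = 2: gcd(2, 166) = 2 > 1, not a unit — skip.
g = 3: 3^41 ≡ 1 — hits 1, so not a primitive root.
g = 4: gcd(4, 166) = 2 > 1, not a unit — skip.
g = 5: 5^41 ≡ 165; 5^2 ≡ 25 — none is 1, so 5 is a primitive root.
So 5 is the smallest generator of (Z/166Z)^×.

5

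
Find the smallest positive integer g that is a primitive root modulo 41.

6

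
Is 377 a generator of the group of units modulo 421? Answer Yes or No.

No

φ(421) = 421 − 1 = 420 = 2^2 · 3 · 5 · 7.
Test 377^(420/q) mod 421 for each prime factor q of 420:
377^210 ≡ 1 (mod 421)  [q = 2: ≡ 1 ✗]
377^140 ≡ 1 (mod 421)  [q = 3: ≡ 1 ✗]
377^84 ≡ 354 (mod 421)  [q = 5: ≢ 1 ✓]
377^60 ≡ 1 (mod 421)  [q = 7: ≡ 1 ✗]
The check at q = 2 fails, so 377 generates a proper subgroup.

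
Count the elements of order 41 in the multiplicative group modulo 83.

φ(83) = 83 − 1 = 82 = 2 · 41.
Since (Z/83Z)^× is cyclic of order 82, the number of elements of order d is φ(d) when d | 82 and 0 otherwise.
41 | 82, and φ(41) = 41 − 1 = 40.

40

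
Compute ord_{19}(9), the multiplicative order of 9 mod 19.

9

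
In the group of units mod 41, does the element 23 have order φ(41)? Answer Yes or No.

No

φ(41) = 41 − 1 = 40 = 2^3 · 5.
It suffices to check that the order of 23 is not a proper divisor of 40: compute 23^(40/q) for q ∈ {2, 5}.
23^20 ≡ 1 (mod 41)  [q = 2: ≡ 1 ✗]
23^8 ≡ 10 (mod 41)  [q = 5: ≢ 1 ✓]
Since 23^20 ≡ 1, the order of 23 divides 20 < 40, so 23 is not a primitive root.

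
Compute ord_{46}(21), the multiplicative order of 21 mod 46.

22

The order of 21 must divide φ(46) = φ(2)·φ(23) = 1·22 = 22 = 2 · 11.
Divisors of 22: 1, 2, 11, 22.
Compute 21^d (mod 46) for the divisors d until we hit 1:
21^1 ≡ 21 (mod 46)
21^2 ≡ 27 (mod 46)
21^11 ≡ 45 (mod 46)
21^22 ≡ 1 (mod 46) ✓
Therefore the multiplicative order of 21 modulo 46 is 22.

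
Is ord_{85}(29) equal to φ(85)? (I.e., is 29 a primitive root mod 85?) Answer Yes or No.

No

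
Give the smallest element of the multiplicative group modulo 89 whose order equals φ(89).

3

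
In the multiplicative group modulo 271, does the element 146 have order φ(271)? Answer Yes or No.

No

φ(271) = 271 − 1 = 270 = 2 · 3^3 · 5.
146 is a primitive root mod 271 iff 146^(φ(271)/q) ≢ 1 for every prime q | φ(271), i.e. q ∈ {2, 3, 5}.
146^135 ≡ 270 (mod 271)  [q = 2: ≢ 1 ✓]
146^90 ≡ 1 (mod 271)  [q = 3: ≡ 1 ✗]
146^54 ≡ 1 (mod 271)  [q = 5: ≡ 1 ✗]
The check at q = 3 fails, so 146 generates a proper subgroup.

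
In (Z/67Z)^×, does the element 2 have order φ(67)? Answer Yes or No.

Yes

φ(67) = 67 − 1 = 66 = 2 · 3 · 11.
2 is a primitive root mod 67 iff 2^(φ(67)/q) ≢ 1 for every prime q | φ(67), i.e. q ∈ {2, 3, 11}.
2^33 ≡ 66 (mod 67)  [q = 2: ≢ 1 ✓]
2^22 ≡ 37 (mod 67)  [q = 3: ≢ 1 ✓]
2^6 ≡ 64 (mod 67)  [q = 11: ≢ 1 ✓]
Every test exponent gives a nontrivial residue, hence 2 generates the full group.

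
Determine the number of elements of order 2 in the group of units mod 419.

1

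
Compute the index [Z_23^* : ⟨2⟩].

Since 2 ∈ (Z/23Z)^×, its order divides φ(23) = 23 − 1 = 22 = 2 · 11.
Divisors of 22: 1, 2, 11, 22.
Test each divisor d:
2^1 ≡ 2 (mod 23)
2^2 ≡ 4 (mod 23)
2^11 ≡ 1 (mod 23) ✓
The order of 2 is 11, so the subgroup it generates has 11 elements.
The index is φ(23) / ord(2) = 22 / 11 = 2.

2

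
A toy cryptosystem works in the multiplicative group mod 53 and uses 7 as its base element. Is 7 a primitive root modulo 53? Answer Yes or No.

No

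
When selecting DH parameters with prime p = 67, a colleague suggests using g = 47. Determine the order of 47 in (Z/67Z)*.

33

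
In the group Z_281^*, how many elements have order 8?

φ(281) = 281 − 1 = 280 = 2^3 · 5 · 7.
(Z/281Z)^× is cyclic (|G| = 280); a cyclic group of order m has exactly φ(d) elements of each order d | m, and none otherwise.
8 = 2^3 divides 280, and φ(8) = 4.

4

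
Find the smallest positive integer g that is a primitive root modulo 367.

φ(367) = 367 − 1 = 366 = 2 · 3 · 61.
Test candidates g = 2, 3, … against the prime factors q ∈ {2, 3, 61} of φ(367): g is a generator iff g^(366/q) ≢ 1 for every such q.
g = 2: 2^183 ≡ 1 — hits 1, so not a primitive root.
g = 3: 3^183 ≡ 366; 3^122 ≡ 1 — hits 1, so not a primitive root.
g = 4: 4^183 ≡ 1 — hits 1, so not a primitive root.
g = 5: 5^183 ≡ 366; 5^122 ≡ 1 — hits 1, so not a primitive root.
g = 6: 6^183 ≡ 366; 6^122 ≡ 283; 6^6 ≡ 47 — none is 1, so 6 is a primitive root.
So 6 is the smallest generator of (Z/367Z)^×.

6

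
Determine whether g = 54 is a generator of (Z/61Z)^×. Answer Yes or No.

φ(61) = 61 − 1 = 60 = 2^2 · 3 · 5.
54 is a primitive root mod 61 iff 54^(φ(61)/q) ≢ 1 for every prime q | φ(61), i.e. q ∈ {2, 3, 5}.
54^30 ≡ 60 (mod 61)  [q = 2: ≢ 1 ✓]
54^20 ≡ 47 (mod 61)  [q = 3: ≢ 1 ✓]
54^12 ≡ 34 (mod 61)  [q = 5: ≢ 1 ✓]
None equal 1, so ord_61(54) = 60: 54 is a primitive root.

Yes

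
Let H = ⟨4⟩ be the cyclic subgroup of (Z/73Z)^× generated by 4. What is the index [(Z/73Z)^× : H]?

8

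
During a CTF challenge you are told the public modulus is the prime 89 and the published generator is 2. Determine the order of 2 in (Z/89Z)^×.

Since 2 ∈ (Z/89Z)^×, its order divides φ(89) = 89 − 1 = 88 = 2^3 · 11.
Divisors of 88: 1, 2, 4, 8, 11, 22, 44, 88.
Compute 2^d (mod 89) for the divisors d until we hit 1:
2^1 ≡ 2 (mod 89)
2^2 ≡ 4 (mod 89)
2^4 ≡ 16 (mod 89)
2^8 ≡ 78 (mod 89)
2^11 ≡ 1 (mod 89) ✓
The smallest such exponent is 11, so the order of 2 is 11.

11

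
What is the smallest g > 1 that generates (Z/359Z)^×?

7

φ(359) = 359 − 1 = 358 = 2 · 179.
Test candidates g = 2, 3, … against the prime factors q ∈ {2, 179} of φ(359): g is a generator iff g^(358/q) ≢ 1 for every such q.
g = 2: 2^179 ≡ 1 — hits 1, so not a primitive root.
g = 3: 3^179 ≡ 1 — hits 1, so not a primitive root.
g = 4: 4^179 ≡ 1 — hits 1, so not a primitive root.
g = 5: 5^179 ≡ 1 — hits 1, so not a primitive root.
g = 6: 6^179 ≡ 1 — hits 1, so not a primitive root.
g = 7: 7^179 ≡ 358; 7^2 ≡ 49 — none is 1, so 7 is a primitive root.
The smallest primitive root modulo 359 is 7.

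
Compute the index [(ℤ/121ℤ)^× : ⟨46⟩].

1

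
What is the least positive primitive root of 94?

φ(94) = φ(2)·φ(47) = 1·46 = 46 = 2 · 23.
g is a primitive root iff g^(46/q) ≢ 1 (mod 94) for each prime q ∈ {2, 23}.
g = 2: gcd(2, 94) = 2 > 1, not a unit — skip.
g = 3: 3^23 ≡ 1 — hits 1, so not a primitive root.
g = 4: gcd(4, 94) = 2 > 1, not a unit — skip.
g = 5: 5^23 ≡ 93; 5^2 ≡ 25 — none is 1, so 5 is a primitive root.
So 5 is the smallest generator of (Z/94Z)^×.

5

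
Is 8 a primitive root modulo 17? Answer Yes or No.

φ(17) = 17 − 1 = 16 = 2^4.
An element g generates (Z/17Z)^× iff g^(16/q) ≢ 1 (mod 17) for each prime q ∈ {2}.
8^8 ≡ 1 (mod 17)  [q = 2: ≡ 1 ✗]
The check at q = 2 fails, so 8 generates a proper subgroup.

No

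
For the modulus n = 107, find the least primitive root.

2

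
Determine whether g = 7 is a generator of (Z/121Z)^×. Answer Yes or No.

Yes

φ(121) = φ(11^2) = 11·(11−1) = 110 = 2 · 5 · 11.
Test 7^(110/q) mod 121 for each prime factor q of 110:
7^55 ≡ 120 (mod 121)  [q = 2: ≢ 1 ✓]
7^22 ≡ 27 (mod 121)  [q = 5: ≢ 1 ✓]
7^10 ≡ 23 (mod 121)  [q = 11: ≢ 1 ✓]
None equal 1, so ord_121(7) = 110: 7 is a primitive root.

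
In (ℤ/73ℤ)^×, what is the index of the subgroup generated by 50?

2

Since 50 ∈ (Z/73Z)^×, its order divides φ(73) = 73 − 1 = 72 = 2^3 · 3^2.
Divisors of 72: 1, 2, 3, 4, 6, 8, 9, 12, 18, 24, 36, 72.
Check 50^d mod 73 for each divisor in increasing order:
50^1 ≡ 50 (mod 73)
50^2 ≡ 18 (mod 73)
50^3 ≡ 24 (mod 73)
50^4 ≡ 32 (mod 73)
50^6 ≡ 65 (mod 73)
50^8 ≡ 2 (mod 73)
50^9 ≡ 27 (mod 73)
50^12 ≡ 64 (mod 73)
50^18 ≡ 72 (mod 73)
50^24 ≡ 8 (mod 73)
50^36 ≡ 1 (mod 73) ✓
The order of 50 is 36, so the subgroup it generates has 36 elements.
Index = |(Z/73Z)^×| / |⟨50⟩| = 72 / 36 = 2.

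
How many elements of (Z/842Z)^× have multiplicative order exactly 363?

0

φ(842) = φ(2)·φ(421) = 1·420 = 420 = 2^2 · 3 · 5 · 7.
Since (Z/842Z)^× is cyclic of order 420, the number of elements of order d is φ(d) when d | 420 and 0 otherwise.
363 does not divide 420, so no element of (Z/842Z)^× has order 363.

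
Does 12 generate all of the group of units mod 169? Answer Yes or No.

No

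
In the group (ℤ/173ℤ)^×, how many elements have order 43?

42

φ(173) = 173 − 1 = 172 = 2^2 · 43.
Since (Z/173Z)^× is cyclic of order 172, the number of elements of order d is φ(d) when d | 172 and 0 otherwise.
43 | 172, and φ(43) = 43 − 1 = 42.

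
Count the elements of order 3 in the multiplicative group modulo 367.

2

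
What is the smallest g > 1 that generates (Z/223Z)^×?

φ(223) = 223 − 1 = 222 = 2 · 3 · 37.
Test candidates g = 2, 3, … against the prime factors q ∈ {2, 3, 37} of φ(223): g is a generator iff g^(222/q) ≢ 1 for every such q.
g = 2: 2^111 ≡ 1 — hits 1, so not a primitive root.
g = 3: 3^111 ≡ 222; 3^74 ≡ 183; 3^6 ≡ 60 — none is 1, so 3 is a primitive root.
The smallest primitive root modulo 223 is 3.

3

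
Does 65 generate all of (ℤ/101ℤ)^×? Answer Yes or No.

No

φ(101) = 101 − 1 = 100 = 2^2 · 5^2.
An element g generates (Z/101Z)^× iff g^(100/q) ≢ 1 (mod 101) for each prime q ∈ {2, 5}.
65^50 ≡ 1 (mod 101)  [q = 2: ≡ 1 ✗]
65^20 ≡ 1 (mod 101)  [q = 5: ≡ 1 ✗]
65^50 ≡ 1 shows ord(65) | 50, strictly less than φ(101); not a primitive root.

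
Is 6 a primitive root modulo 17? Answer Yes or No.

φ(17) = 17 − 1 = 16 = 2^4.
It suffices to check that the order of 6 is not a proper divisor of 16: compute 6^(16/q) for q ∈ {2}.
6^8 ≡ 16 (mod 17)  [q = 2: ≢ 1 ✓]
Every test exponent gives a nontrivial residue, hence 6 generates the full group.

Yes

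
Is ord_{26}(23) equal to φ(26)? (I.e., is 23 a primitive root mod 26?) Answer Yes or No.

φ(26) = φ(2)·φ(13) = 1·12 = 12 = 2^2 · 3.
It suffices to check that the order of 23 is not a proper divisor of 12: compute 23^(12/q) for q ∈ {2, 3}.
23^6 ≡ 1 (mod 26)  [q = 2: ≡ 1 ✗]
23^4 ≡ 3 (mod 26)  [q = 3: ≢ 1 ✓]
23^6 ≡ 1 shows ord(23) | 6, strictly less than φ(26); not a primitive root.

No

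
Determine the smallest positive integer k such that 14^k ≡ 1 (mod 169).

13

ord(14) | φ(169) = φ(13^2) = 13·(13−1) = 156 = 2^2 · 3 · 13.
Divisors of 156: 1, 2, 3, 4, 6, 12, 13, 26, 39, 52, 78, 156.
Compute 14^d (mod 169) for the divisors d until we hit 1:
14^1 ≡ 14 (mod 169)
14^2 ≡ 27 (mod 169)
14^3 ≡ 40 (mod 169)
14^4 ≡ 53 (mod 169)
14^6 ≡ 79 (mod 169)
14^12 ≡ 157 (mod 169)
14^13 ≡ 1 (mod 169) ✓
The smallest such exponent is 13, so the order of 14 is 13.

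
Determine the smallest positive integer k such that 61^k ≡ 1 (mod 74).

ord(61) | φ(74) = φ(2)·φ(37) = 1·36 = 36 = 2^2 · 3^2.
Divisors of 36: 1, 2, 3, 4, 6, 9, 12, 18, 36.
Evaluate successive powers at the divisors of 36:
61^1 ≡ 61 (mod 74)
61^2 ≡ 21 (mod 74)
61^3 ≡ 23 (mod 74)
61^4 ≡ 71 (mod 74)
61^6 ≡ 11 (mod 74)
61^9 ≡ 31 (mod 74)
61^12 ≡ 47 (mod 74)
61^18 ≡ 73 (mod 74)
61^36 ≡ 1 (mod 74) ✓
So ord_74(61) = 36.

36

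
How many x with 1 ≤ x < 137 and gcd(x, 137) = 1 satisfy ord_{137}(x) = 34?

16

φ(137) = 137 − 1 = 136 = 2^3 · 17.
Since (Z/137Z)^× is cyclic of order 136, the number of elements of order d is φ(d) when d | 136 and 0 otherwise.
34 = 2 · 17 divides 136, and φ(34) = 16.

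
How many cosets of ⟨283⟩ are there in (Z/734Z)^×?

122

By Lagrange's theorem, ord_734(283) divides φ(734) = φ(2)·φ(367) = 1·366 = 366 = 2 · 3 · 61.
Divisors of 366: 1, 2, 3, 6, 61, 122, 183, 366.
Test each divisor d:
283^1 ≡ 283 (mod 734)
283^2 ≡ 83 (mod 734)
283^3 ≡ 1 (mod 734) ✓
The order of 283 is 3, so the subgroup it generates has 3 elements.
The index is φ(734) / ord(283) = 366 / 3 = 122.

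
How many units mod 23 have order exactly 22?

10

φ(23) = 23 − 1 = 22 = 2 · 11.
(Z/23Z)^× is cyclic (|G| = 22); a cyclic group of order m has exactly φ(d) elements of each order d | m, and none otherwise.
22 = 2 · 11 divides 22, and φ(22) = 10.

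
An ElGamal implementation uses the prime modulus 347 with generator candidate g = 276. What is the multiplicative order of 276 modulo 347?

346

Since 276 ∈ (Z/347Z)^×, its order divides φ(347) = 347 − 1 = 346 = 2 · 173.
Divisors of 346: 1, 2, 173, 346.
Compute 276^d (mod 347) for the divisors d until we hit 1:
276^1 ≡ 276
276^2 ≡ 183
276^173 ≡ 346
276^346 ≡ 1
Hence ord(276) = 346.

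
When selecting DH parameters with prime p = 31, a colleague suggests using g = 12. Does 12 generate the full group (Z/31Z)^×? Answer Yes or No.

φ(31) = 31 − 1 = 30 = 2 · 3 · 5.
12 is a primitive root mod 31 iff 12^(φ(31)/q) ≢ 1 for every prime q | φ(31), i.e. q ∈ {2, 3, 5}.
12^15 ≡ 30 (mod 31)  [q = 2: ≢ 1 ✓]
12^10 ≡ 25 (mod 31)  [q = 3: ≢ 1 ✓]
12^6 ≡ 2 (mod 31)  [q = 5: ≢ 1 ✓]
Every test exponent gives a nontrivial residue, hence 12 generates the full group.

Yes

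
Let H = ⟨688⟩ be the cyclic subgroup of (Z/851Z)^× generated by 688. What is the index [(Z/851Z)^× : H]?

2

The order of 688 must divide φ(851) = φ(23·37) = (23−1)·(37−1) = 22·36 = 792 = 2^3 · 3^2 · 11.
Divisors of 792: 1, 2, 3, 4, 6, 8, 9, 11, 12, 18, 22, 24, 33, 36, 44, 66, 72, 88, 99, 132, 198, 264, 396, 792.
Test each divisor d:
688^1 ≡ 688 (mod 851)
688^2 ≡ 188 (mod 851)
688^3 ≡ 843 (mod 851)
688^4 ≡ 453 (mod 851)
688^6 ≡ 64 (mod 851)
688^8 ≡ 118 (mod 851)
688^9 ≡ 339 (mod 851)
688^11 ≡ 758 (mod 851)
688^12 ≡ 692 (mod 851)
688^18 ≡ 36 (mod 851)
688^22 ≡ 139 (mod 851)
688^24 ≡ 602 (mod 851)
688^33 ≡ 689 (mod 851)
688^36 ≡ 445 (mod 851)
688^44 ≡ 599 (mod 851)
688^66 ≡ 714 (mod 851)
688^72 ≡ 593 (mod 851)
688^88 ≡ 530 (mod 851)
688^99 ≡ 68 (mod 851)
688^132 ≡ 47 (mod 851)
688^198 ≡ 369 (mod 851)
688^264 ≡ 507 (mod 851)
688^396 ≡ 1 (mod 851) ✓
The order of 688 is 396, so the subgroup it generates has 396 elements.
Index = |(Z/851Z)^×| / |⟨688⟩| = 792 / 396 = 2.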